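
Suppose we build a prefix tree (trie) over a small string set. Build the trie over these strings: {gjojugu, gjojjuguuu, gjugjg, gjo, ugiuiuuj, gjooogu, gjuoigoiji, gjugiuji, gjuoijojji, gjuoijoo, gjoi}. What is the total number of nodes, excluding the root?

47

Insert word by word; a character creates a node only if that edge doesn't already exist:
  "gjojugu" → 7 new (g, j, o, j, u, g, u)
  "gjojjuguuu" → prefix "gjoj" already present; 6 new (j, u, g, u, u, u)
  "gjugjg" → prefix "gj" already present; 4 new (u, g, j, g)
  "gjo" → prefix "gjo" already present; 0 new (none)
  "ugiuiuuj" → 8 new (u, g, i, u, i, u, u, j)
  "gjooogu" → prefix "gjo" already present; 4 new (o, o, g, u)
  "gjuoigoiji" → prefix "gju" already present; 7 new (o, i, g, o, i, j, i)
  "gjugiuji" → prefix "gjug" already present; 4 new (i, u, j, i)
  "gjuoijojji" → prefix "gjuoi" already present; 5 new (j, o, j, j, i)
  "gjuoijoo" → prefix "gjuoijo" already present; 1 new (o)
  "gjoi" → prefix "gjo" already present; 1 new (i)
Total nodes = 7 + 6 + 4 + 0 + 8 + 4 + 7 + 4 + 5 + 1 + 1 = 47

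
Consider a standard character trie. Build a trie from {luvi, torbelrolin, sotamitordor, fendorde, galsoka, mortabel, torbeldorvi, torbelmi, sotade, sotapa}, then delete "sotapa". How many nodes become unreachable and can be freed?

2

Walk "sotapa" from the leaf back toward the root, removing each node that no remaining word uses.
The suffix "pa" (2 nodes) is used only by "sotapa"; the node for "sota" still has the child "m", so pruning stops there.
Nodes removed: 2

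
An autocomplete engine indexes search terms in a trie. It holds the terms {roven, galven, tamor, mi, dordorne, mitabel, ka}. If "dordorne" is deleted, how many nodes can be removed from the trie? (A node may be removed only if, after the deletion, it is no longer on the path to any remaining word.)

8

After clearing the end-marker at "dordorne", prune upward until reaching a node still needed by another word.
No other word shares any prefix with "dordorne", so all 8 of its nodes go.
Nodes removed: 8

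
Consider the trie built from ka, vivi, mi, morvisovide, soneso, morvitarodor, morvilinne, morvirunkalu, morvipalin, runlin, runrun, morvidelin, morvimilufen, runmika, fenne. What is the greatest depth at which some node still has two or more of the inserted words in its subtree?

5

Look for the deepest trie node that still has at least two words in its subtree.
e.g. "morvidelin" and "morvilinne" share the prefix "morvi" of length 5; no pair shares a longer one.
Longest shared-prefix length: 5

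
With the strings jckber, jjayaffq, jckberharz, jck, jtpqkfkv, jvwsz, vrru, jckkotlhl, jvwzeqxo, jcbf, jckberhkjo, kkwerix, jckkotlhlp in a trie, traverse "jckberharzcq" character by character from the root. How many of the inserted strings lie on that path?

3

Check each prefix of "jckberharzcq" against the stored set — each match is an end-marker on the path.
Prefixes of the query that are stored words: "jck", "jckber", "jckberharz"
Count: 3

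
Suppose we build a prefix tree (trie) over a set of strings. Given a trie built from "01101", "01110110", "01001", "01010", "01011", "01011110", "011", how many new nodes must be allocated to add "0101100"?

2

Walking "0101100" from the root, the first 5 characters ("01011") follow existing edges; "0" is the first miss.
So 7 − 5 = 2 new nodes.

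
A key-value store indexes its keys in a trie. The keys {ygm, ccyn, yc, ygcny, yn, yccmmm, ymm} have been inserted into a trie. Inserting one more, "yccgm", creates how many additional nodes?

"ycc" is already a path in the trie; the remaining "gm" must be added.
New nodes needed: |"yccgm"| − 3 = 5 − 3 = 2.

2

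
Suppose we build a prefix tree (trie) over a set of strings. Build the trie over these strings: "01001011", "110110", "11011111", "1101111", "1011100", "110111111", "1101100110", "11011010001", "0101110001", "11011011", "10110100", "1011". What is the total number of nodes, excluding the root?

45

Count nodes per top-level branch (shared prefixes stored once):
  '0'-branch (01001011, 0101110001): 15 nodes
  '1'-branch (1011, 10110100, 1011100, 110110, 1101100110, 11011010001, 11011011, 1101111, 11011111, 110111111): 30 nodes
Sum: 45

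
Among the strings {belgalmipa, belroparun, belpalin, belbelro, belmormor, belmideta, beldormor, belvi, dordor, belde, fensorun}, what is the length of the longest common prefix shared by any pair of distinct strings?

4

Look for the deepest trie node that still has at least two words in its subtree.
e.g. "belde" and "beldormor" share the prefix "beld" of length 4; no pair shares a longer one.
Longest shared-prefix length: 4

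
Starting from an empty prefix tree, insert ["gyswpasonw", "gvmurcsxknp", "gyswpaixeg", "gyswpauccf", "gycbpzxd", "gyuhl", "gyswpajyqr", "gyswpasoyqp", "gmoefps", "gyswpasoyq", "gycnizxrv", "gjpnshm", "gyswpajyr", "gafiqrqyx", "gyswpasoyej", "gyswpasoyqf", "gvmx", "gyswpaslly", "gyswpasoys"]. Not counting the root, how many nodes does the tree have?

Count nodes per top-level branch (shared prefixes stored once):
  'g'-branch (gafiqrqyx, gjpnshm, gmoefps, gvmurcsxknp, gvmx, gycbpzxd, gycnizxrv, gyswpaixeg, gyswpajyqr, gyswpajyr, gyswpaslly, gyswpasonw, gyswpasoyej, gyswpasoyq, gyswpasoyqf, gyswpasoyqp, gyswpasoys, gyswpauccf, gyuhl): 79 nodes
Sum: 79

79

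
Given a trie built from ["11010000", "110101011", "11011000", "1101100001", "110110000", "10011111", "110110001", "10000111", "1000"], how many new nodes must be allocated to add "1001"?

0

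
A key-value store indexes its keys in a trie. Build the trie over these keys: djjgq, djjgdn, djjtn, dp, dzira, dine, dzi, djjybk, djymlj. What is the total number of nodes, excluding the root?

24

Count nodes per top-level branch (shared prefixes stored once):
  'd'-branch (dine, djjgdn, djjgq, djjtn, djjybk, djymlj, dp, dzi, dzira): 24 nodes
Sum: 24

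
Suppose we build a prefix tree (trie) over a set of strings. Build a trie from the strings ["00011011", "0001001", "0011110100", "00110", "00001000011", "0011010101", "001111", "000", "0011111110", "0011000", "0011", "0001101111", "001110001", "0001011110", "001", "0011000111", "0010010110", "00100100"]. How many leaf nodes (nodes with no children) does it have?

11

A leaf is a node with no children — equivalently, the end of a word that is not a proper prefix of any other stored word.
Those words: "00001000011", "0001001", "0001011110", "0001101111", "00100100", "0010010110", "0011000111", "0011010101", "001110001", "0011110100", "0011111110"
Leaf count: 11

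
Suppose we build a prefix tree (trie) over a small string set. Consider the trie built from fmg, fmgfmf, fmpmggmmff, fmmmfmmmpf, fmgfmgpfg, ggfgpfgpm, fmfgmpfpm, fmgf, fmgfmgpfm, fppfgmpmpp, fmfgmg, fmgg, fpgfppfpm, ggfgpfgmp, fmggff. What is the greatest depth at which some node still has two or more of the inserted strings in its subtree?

Equivalently: take the maximum, over all pairs, of their longest common prefix length.
e.g. "fmgfmgpfg" and "fmgfmgpfm" share the prefix "fmgfmgpf" of length 8; no pair shares a longer one.
Longest shared-prefix length: 8

8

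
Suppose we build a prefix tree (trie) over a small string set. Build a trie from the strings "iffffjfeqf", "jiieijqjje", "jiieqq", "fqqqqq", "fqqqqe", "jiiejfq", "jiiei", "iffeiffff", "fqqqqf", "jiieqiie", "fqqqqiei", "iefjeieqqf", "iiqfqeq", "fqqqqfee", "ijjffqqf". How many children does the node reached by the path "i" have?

Follow the path "i" to its node, then look at its outgoing edges.
Distinct next characters after "i": e, f, i, j.
That node has 4 child edges.

4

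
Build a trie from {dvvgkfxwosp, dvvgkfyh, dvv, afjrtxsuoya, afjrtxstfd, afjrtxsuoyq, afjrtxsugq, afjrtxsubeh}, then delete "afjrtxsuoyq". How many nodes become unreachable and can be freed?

1

Walk "afjrtxsuoyq" from the leaf back toward the root, removing each node that no remaining word uses.
The suffix "q" (1 node) is used only by "afjrtxsuoyq"; the node for "afjrtxsuoy" still has the child "a", so pruning stops there.
Nodes removed: 1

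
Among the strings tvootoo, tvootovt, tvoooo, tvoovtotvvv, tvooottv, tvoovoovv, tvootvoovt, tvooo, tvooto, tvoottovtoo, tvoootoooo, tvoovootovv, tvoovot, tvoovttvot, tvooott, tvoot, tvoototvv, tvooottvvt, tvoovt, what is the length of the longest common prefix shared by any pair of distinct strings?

8

The deepest shared node is where two words last agree before diverging.
"tvooottv" and "tvooottvvt" agree on "tvooottv" (8 characters) before diverging; nothing deeper is shared.
Longest shared-prefix length: 8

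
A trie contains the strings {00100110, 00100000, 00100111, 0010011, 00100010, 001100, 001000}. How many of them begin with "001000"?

Traverse to the node for "001000", then collect every word in that subtree.
Words under "001000": 001000, 00100000, 00100010
Count: 3

3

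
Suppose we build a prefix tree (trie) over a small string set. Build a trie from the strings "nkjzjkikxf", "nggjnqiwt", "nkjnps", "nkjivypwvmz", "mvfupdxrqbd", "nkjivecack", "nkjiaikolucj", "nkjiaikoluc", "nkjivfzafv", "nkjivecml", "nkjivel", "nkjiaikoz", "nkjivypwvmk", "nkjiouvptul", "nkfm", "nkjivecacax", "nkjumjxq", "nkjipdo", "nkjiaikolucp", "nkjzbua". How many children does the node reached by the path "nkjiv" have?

3

Walk "nkjiv" from the root, arriving at one node.
Characters that immediately follow "nkjiv" among the stored strings: {e, f, y}.
That node has 3 child edges.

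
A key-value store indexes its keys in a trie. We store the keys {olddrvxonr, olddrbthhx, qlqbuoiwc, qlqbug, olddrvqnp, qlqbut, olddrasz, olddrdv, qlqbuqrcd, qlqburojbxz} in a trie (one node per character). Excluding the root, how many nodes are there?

Trace insertions, counting only characters that open a new branch:
  "olddrvxonr" → 10 new (o, l, d, d, r, v, x, o, n, r)
  "olddrbthhx" → prefix "olddr" already present; 5 new (b, t, h, h, x)
  "qlqbuoiwc" → 9 new (q, l, q, b, u, o, i, w, c)
  "qlqbug" → prefix "qlqbu" already present; 1 new (g)
  "olddrvqnp" → prefix "olddrv" already present; 3 new (q, n, p)
  "qlqbut" → prefix "qlqbu" already present; 1 new (t)
  "olddrasz" → prefix "olddr" already present; 3 new (a, s, z)
  "olddrdv" → prefix "olddr" already present; 2 new (d, v)
  "qlqbuqrcd" → prefix "qlqbu" already present; 4 new (q, r, c, d)
  "qlqburojbxz" → prefix "qlqbu" already present; 6 new (r, o, j, b, x, z)
Total nodes = 10 + 5 + 9 + 1 + 3 + 1 + 3 + 2 + 4 + 6 = 44

44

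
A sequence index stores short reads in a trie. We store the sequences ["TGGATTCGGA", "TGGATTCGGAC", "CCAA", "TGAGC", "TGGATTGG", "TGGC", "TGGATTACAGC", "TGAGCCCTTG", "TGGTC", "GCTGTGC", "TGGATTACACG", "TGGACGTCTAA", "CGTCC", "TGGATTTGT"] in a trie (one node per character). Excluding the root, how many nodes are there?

56

Count nodes per top-level branch (shared prefixes stored once):
  'C'-branch (CCAA, CGTCC): 8 nodes
  'G'-branch (GCTGTGC): 7 nodes
  'T'-branch (TGAGC, TGAGCCCTTG, TGGACGTCTAA, TGGATTACACG, TGGATTACAGC, TGGATTCGGA, TGGATTCGGAC, TGGATTGG, TGGATTTGT, TGGC, TGGTC): 41 nodes
Sum: 56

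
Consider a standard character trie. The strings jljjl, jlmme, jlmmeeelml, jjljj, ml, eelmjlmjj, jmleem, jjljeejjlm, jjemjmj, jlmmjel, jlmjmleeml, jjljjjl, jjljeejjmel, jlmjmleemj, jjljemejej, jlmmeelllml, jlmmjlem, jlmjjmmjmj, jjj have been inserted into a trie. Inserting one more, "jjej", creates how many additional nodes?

The longest prefix of "jjej" already in the trie is "jje" (length 3).
So 4 − 3 = 1 new nodes.

1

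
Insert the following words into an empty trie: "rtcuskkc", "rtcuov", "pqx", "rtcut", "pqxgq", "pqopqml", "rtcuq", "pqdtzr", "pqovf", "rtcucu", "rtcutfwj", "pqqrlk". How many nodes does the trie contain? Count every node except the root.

37

Count nodes per top-level branch (shared prefixes stored once):
  'p'-branch (pqdtzr, pqopqml, pqovf, pqqrlk, pqx, pqxgq): 20 nodes
  'r'-branch (rtcucu, rtcuov, rtcuq, rtcuskkc, rtcut, rtcutfwj): 17 nodes
Sum: 37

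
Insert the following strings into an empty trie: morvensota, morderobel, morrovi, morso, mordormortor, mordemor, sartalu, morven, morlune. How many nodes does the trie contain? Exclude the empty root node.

45

For each word, the new-node count is its length minus the longest prefix already in the trie:
  "morvensota" → 10 new (m, o, r, v, e, n, s, o, t, a)
  "morderobel" → prefix "mor" already present; 7 new (d, e, r, o, b, e, l)
  "morrovi" → prefix "mor" already present; 4 new (r, o, v, i)
  "morso" → prefix "mor" already present; 2 new (s, o)
  "mordormortor" → prefix "mord" already present; 8 new (o, r, m, o, r, t, o, r)
  "mordemor" → prefix "morde" already present; 3 new (m, o, r)
  "sartalu" → 7 new (s, a, r, t, a, l, u)
  "morven" → prefix "morven" already present; 0 new (none)
  "morlune" → prefix "mor" already present; 4 new (l, u, n, e)
Total nodes = 10 + 7 + 4 + 2 + 8 + 3 + 7 + 0 + 4 = 45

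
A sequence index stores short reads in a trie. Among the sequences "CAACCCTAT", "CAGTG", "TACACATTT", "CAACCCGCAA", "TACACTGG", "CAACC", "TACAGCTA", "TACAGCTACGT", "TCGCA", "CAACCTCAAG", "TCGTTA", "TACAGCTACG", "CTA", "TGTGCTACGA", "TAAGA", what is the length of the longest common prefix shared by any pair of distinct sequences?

10

Equivalently: take the maximum, over all pairs, of their longest common prefix length.
"TACAGCTACG" and "TACAGCTACGT" agree on "TACAGCTACG" (10 characters) before diverging; nothing deeper is shared.
Longest shared-prefix length: 10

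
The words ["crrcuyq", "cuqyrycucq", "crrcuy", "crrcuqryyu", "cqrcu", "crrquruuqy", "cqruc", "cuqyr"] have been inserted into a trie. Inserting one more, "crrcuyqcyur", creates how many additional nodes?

"crrcuyq" is already a path in the trie; the remaining "cyur" must be added.
New nodes needed: |"crrcuyqcyur"| − 7 = 11 − 7 = 4.

4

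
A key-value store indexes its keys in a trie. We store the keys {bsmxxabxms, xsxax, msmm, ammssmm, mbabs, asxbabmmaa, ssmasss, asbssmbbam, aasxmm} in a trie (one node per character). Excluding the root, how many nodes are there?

Insert word by word; a character creates a node only if that edge doesn't already exist:
  "bsmxxabxms" → 10 new (b, s, m, x, x, a, b, x, m, s)
  "xsxax" → 5 new (x, s, x, a, x)
  "msmm" → 4 new (m, s, m, m)
  "ammssmm" → 7 new (a, m, m, s, s, m, m)
  "mbabs" → prefix "m" already present; 4 new (b, a, b, s)
  "asxbabmmaa" → prefix "a" already present; 9 new (s, x, b, a, b, m, m, a, a)
  "ssmasss" → 7 new (s, s, m, a, s, s, s)
  "asbssmbbam" → prefix "as" already present; 8 new (b, s, s, m, b, b, a, m)
  "aasxmm" → prefix "a" already present; 5 new (a, s, x, m, m)
Total nodes = 10 + 5 + 4 + 7 + 4 + 9 + 7 + 8 + 5 = 59

59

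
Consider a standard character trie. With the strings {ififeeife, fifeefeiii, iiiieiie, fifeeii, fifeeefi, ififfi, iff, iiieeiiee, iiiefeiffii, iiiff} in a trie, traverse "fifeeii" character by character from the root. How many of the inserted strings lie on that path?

1

Traverse "fifeeii" character by character; count nodes along the way that are marked as word ends.
Prefixes of the query that are stored words: "fifeeii"
Count: 1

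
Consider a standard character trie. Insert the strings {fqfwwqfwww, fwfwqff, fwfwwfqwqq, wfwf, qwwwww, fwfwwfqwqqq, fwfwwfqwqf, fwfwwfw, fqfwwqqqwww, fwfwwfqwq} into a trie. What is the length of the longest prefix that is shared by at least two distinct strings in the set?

Equivalently: take the maximum, over all pairs, of their longest common prefix length.
"fwfwwfqwqq" and "fwfwwfqwqqq" agree on "fwfwwfqwqq" (10 characters) before diverging; nothing deeper is shared.
Longest shared-prefix length: 10

10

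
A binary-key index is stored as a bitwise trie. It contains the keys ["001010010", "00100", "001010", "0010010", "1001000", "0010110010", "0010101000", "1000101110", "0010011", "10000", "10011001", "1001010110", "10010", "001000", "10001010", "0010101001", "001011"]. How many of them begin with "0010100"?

Walk to "0010100"; the words in its subtree are exactly those with that prefix.
Words under "0010100": 001010010
Count: 1

1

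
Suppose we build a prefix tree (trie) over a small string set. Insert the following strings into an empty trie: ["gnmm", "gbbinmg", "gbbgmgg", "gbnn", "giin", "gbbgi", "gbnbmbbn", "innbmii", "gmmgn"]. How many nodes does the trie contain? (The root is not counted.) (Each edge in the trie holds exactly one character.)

Count nodes per top-level branch (shared prefixes stored once):
  'g'-branch (gbbgi, gbbgmgg, gbbinmg, gbnbmbbn, gbnn, giin, gmmgn, gnmm): 29 nodes
  'i'-branch (innbmii): 7 nodes
Sum: 36

36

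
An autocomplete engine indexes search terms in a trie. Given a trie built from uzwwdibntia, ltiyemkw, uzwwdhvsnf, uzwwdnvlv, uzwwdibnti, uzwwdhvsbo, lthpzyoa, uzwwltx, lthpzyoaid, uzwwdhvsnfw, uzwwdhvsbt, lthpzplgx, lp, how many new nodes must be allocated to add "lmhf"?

3

The longest prefix of "lmhf" already in the trie is "l" (length 1).
New nodes needed: |"lmhf"| − 1 = 4 − 1 = 3.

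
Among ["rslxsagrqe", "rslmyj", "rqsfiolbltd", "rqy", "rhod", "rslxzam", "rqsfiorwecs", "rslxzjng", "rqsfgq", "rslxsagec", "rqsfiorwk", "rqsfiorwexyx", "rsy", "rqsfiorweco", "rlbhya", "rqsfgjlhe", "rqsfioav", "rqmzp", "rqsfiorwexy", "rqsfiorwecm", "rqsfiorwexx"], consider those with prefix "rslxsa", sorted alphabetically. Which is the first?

rslxsagec

DFS of the "rslxsa" subtree visits, in order: "rslxsagec", "rslxsagrqe"
Position 1: rslxsagec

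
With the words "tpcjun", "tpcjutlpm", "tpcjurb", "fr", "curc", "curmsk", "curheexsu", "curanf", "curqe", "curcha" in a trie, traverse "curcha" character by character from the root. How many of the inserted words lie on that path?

Walk "curcha" from the root; an end-of-word marker is hit whenever a stored word is a prefix of "curcha".
Prefixes of the query that are stored words: "curc", "curcha"
Count: 2

2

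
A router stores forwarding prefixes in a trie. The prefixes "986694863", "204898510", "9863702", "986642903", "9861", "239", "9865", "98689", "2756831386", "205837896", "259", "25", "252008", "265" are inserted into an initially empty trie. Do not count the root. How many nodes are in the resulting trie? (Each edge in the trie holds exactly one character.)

57

For each word, the new-node count is its length minus the longest prefix already in the trie:
  "986694863" → 9 new (9, 8, 6, 6, 9, 4, 8, 6, 3)
  "204898510" → 9 new (2, 0, 4, 8, 9, 8, 5, 1, 0)
  "9863702" → prefix "986" already present; 4 new (3, 7, 0, 2)
  "986642903" → prefix "9866" already present; 5 new (4, 2, 9, 0, 3)
  "9861" → prefix "986" already present; 1 new (1)
  "239" → prefix "2" already present; 2 new (3, 9)
  "9865" → prefix "986" already present; 1 new (5)
  "98689" → prefix "986" already present; 2 new (8, 9)
  "2756831386" → prefix "2" already present; 9 new (7, 5, 6, 8, 3, 1, 3, 8, 6)
  "205837896" → prefix "20" already present; 7 new (5, 8, 3, 7, 8, 9, 6)
  "259" → prefix "2" already present; 2 new (5, 9)
  "25" → prefix "25" already present; 0 new (none)
  "252008" → prefix "25" already present; 4 new (2, 0, 0, 8)
  "265" → prefix "2" already present; 2 new (6, 5)
Total nodes = 9 + 9 + 4 + 5 + 1 + 2 + 1 + 2 + 9 + 7 + 2 + 0 + 4 + 2 = 57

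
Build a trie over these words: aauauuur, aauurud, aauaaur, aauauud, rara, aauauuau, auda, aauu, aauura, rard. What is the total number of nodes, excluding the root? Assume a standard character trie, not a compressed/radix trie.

Trace insertions, counting only characters that open a new branch:
  "aauauuur" → 8 new (a, a, u, a, u, u, u, r)
  "aauurud" → prefix "aau" already present; 4 new (u, r, u, d)
  "aauaaur" → prefix "aaua" already present; 3 new (a, u, r)
  "aauauud" → prefix "aauauu" already present; 1 new (d)
  "rara" → 4 new (r, a, r, a)
  "aauauuau" → prefix "aauauu" already present; 2 new (a, u)
  "auda" → prefix "a" already present; 3 new (u, d, a)
  "aauu" → prefix "aauu" already present; 0 new (none)
  "aauura" → prefix "aauur" already present; 1 new (a)
  "rard" → prefix "rar" already present; 1 new (d)
Total nodes = 8 + 4 + 3 + 1 + 4 + 2 + 3 + 0 + 1 + 1 = 27

27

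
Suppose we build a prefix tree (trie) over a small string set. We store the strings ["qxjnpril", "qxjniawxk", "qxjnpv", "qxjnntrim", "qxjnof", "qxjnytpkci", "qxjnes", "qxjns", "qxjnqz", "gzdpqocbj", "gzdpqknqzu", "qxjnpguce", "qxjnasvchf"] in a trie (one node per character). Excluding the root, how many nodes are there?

For each word, the new-node count is its length minus the longest prefix already in the trie:
  "qxjnpril" → 8 new (q, x, j, n, p, r, i, l)
  "qxjniawxk" → prefix "qxjn" already present; 5 new (i, a, w, x, k)
  "qxjnpv" → prefix "qxjnp" already present; 1 new (v)
  "qxjnntrim" → prefix "qxjn" already present; 5 new (n, t, r, i, m)
  "qxjnof" → prefix "qxjn" already present; 2 new (o, f)
  "qxjnytpkci" → prefix "qxjn" already present; 6 new (y, t, p, k, c, i)
  "qxjnes" → prefix "qxjn" already present; 2 new (e, s)
  "qxjns" → prefix "qxjn" already present; 1 new (s)
  "qxjnqz" → prefix "qxjn" already present; 2 new (q, z)
  "gzdpqocbj" → 9 new (g, z, d, p, q, o, c, b, j)
  "gzdpqknqzu" → prefix "gzdpq" already present; 5 new (k, n, q, z, u)
  "qxjnpguce" → prefix "qxjnp" already present; 4 new (g, u, c, e)
  "qxjnasvchf" → prefix "qxjn" already present; 6 new (a, s, v, c, h, f)
Total nodes = 8 + 5 + 1 + 5 + 2 + 6 + 2 + 1 + 2 + 9 + 5 + 4 + 6 = 56

56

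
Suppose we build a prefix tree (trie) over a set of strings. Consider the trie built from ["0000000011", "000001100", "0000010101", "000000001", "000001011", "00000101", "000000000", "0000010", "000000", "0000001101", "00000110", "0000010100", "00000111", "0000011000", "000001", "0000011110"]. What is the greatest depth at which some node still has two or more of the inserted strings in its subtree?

Equivalently: take the maximum, over all pairs, of their longest common prefix length.
"000000001" and "0000000011" agree on "000000001" (9 characters) before diverging; nothing deeper is shared.
Longest shared-prefix length: 9

9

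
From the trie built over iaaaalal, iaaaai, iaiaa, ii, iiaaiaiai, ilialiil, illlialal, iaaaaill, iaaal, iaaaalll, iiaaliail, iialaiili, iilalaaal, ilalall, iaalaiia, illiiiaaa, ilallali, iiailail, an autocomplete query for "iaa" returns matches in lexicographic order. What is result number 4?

iaaaalll

Filter for "iaa…" and sort: "iaaaai", "iaaaaill", "iaaaalal", "iaaaalll", "iaaal", "iaalaiia"
Position 4: iaaaalll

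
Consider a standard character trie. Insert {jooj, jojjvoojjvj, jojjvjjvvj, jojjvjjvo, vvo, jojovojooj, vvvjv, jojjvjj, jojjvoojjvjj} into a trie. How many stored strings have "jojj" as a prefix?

5

Walk to "jojj"; the words in its subtree are exactly those with that prefix.
Words under "jojj": jojjvjj, jojjvjjvo, jojjvjjvvj, jojjvoojjvj, jojjvoojjvjj
Count: 5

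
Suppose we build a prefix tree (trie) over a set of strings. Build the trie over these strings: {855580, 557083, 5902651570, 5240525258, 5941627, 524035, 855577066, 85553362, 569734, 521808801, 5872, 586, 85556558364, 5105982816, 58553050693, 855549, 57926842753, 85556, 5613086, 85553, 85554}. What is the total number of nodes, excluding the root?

104

For each word, the new-node count is its length minus the longest prefix already in the trie:
  "855580" → 6 new (8, 5, 5, 5, 8, 0)
  "557083" → 6 new (5, 5, 7, 0, 8, 3)
  "5902651570" → prefix "5" already present; 9 new (9, 0, 2, 6, 5, 1, 5, 7, 0)
  "5240525258" → prefix "5" already present; 9 new (2, 4, 0, 5, 2, 5, 2, 5, 8)
  "5941627" → prefix "59" already present; 5 new (4, 1, 6, 2, 7)
  "524035" → prefix "5240" already present; 2 new (3, 5)
  "855577066" → prefix "8555" already present; 5 new (7, 7, 0, 6, 6)
  "85553362" → prefix "8555" already present; 4 new (3, 3, 6, 2)
  "569734" → prefix "5" already present; 5 new (6, 9, 7, 3, 4)
  "521808801" → prefix "52" already present; 7 new (1, 8, 0, 8, 8, 0, 1)
  "5872" → prefix "5" already present; 3 new (8, 7, 2)
  "586" → prefix "58" already present; 1 new (6)
  "85556558364" → prefix "8555" already present; 7 new (6, 5, 5, 8, 3, 6, 4)
  "5105982816" → prefix "5" already present; 9 new (1, 0, 5, 9, 8, 2, 8, 1, 6)
  "58553050693" → prefix "58" already present; 9 new (5, 5, 3, 0, 5, 0, 6, 9, 3)
  "855549" → prefix "8555" already present; 2 new (4, 9)
  "57926842753" → prefix "5" already present; 10 new (7, 9, 2, 6, 8, 4, 2, 7, 5, 3)
  "85556" → prefix "85556" already present; 0 new (none)
  "5613086" → prefix "56" already present; 5 new (1, 3, 0, 8, 6)
  "85553" → prefix "85553" already present; 0 new (none)
  "85554" → prefix "85554" already present; 0 new (none)
Total nodes = 6 + 6 + 9 + 9 + 5 + 2 + 5 + 4 + 5 + 7 + 3 + 1 + 7 + 9 + 9 + 2 + 10 + 0 + 5 + 0 + 0 = 104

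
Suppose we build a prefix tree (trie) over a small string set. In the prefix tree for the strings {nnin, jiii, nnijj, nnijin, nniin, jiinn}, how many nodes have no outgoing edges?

Leaves are exactly the stored words that no other stored word extends.
Those words: "jiii", "jiinn", "nniin", "nnijin", "nnijj", "nnin"
Leaf count: 6

6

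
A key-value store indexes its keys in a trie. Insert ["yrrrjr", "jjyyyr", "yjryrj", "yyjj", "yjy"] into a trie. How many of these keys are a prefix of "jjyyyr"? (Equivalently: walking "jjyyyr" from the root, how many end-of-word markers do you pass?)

Walk "jjyyyr" from the root; an end-of-word marker is hit whenever a stored word is a prefix of "jjyyyr".
Prefixes of the query that are stored words: "jjyyyr"
Count: 1

1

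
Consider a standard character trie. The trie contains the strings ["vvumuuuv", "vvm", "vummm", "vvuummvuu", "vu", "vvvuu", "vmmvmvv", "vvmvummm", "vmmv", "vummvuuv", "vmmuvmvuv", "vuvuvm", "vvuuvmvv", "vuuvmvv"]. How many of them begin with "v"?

Walk to "v"; the words in its subtree are exactly those with that prefix.
Matches: "vmmuvmvuv", "vmmv", "vmmvmvv", "vu", "vummm", "vummvuuv", "vuuvmvv", "vuvuvm", "vvm", "vvmvummm", "vvumuuuv", "vvuummvuu", "vvuuvmvv", "vvvuu"
Count: 14

14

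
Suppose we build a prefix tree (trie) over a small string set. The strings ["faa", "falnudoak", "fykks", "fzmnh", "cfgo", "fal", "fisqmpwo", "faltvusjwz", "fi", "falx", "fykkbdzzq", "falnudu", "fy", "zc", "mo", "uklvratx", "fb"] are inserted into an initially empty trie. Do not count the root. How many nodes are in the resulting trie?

56

Insert word by word; a character creates a node only if that edge doesn't already exist:
  "faa" → 3 new (f, a, a)
  "falnudoak" → prefix "fa" already present; 7 new (l, n, u, d, o, a, k)
  "fykks" → prefix "f" already present; 4 new (y, k, k, s)
  "fzmnh" → prefix "f" already present; 4 new (z, m, n, h)
  "cfgo" → 4 new (c, f, g, o)
  "fal" → prefix "fal" already present; 0 new (none)
  "fisqmpwo" → prefix "f" already present; 7 new (i, s, q, m, p, w, o)
  "faltvusjwz" → prefix "fal" already present; 7 new (t, v, u, s, j, w, z)
  "fi" → prefix "fi" already present; 0 new (none)
  "falx" → prefix "fal" already present; 1 new (x)
  "fykkbdzzq" → prefix "fykk" already present; 5 new (b, d, z, z, q)
  "falnudu" → prefix "falnud" already present; 1 new (u)
  "fy" → prefix "fy" already present; 0 new (none)
  "zc" → 2 new (z, c)
  "mo" → 2 new (m, o)
  "uklvratx" → 8 new (u, k, l, v, r, a, t, x)
  "fb" → prefix "f" already present; 1 new (b)
Total nodes = 3 + 7 + 4 + 4 + 4 + 0 + 7 + 7 + 0 + 1 + 5 + 1 + 0 + 2 + 2 + 8 + 1 = 56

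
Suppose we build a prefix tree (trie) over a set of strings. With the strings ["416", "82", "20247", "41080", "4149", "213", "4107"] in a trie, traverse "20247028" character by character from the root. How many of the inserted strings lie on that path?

1

Traverse "20247028" character by character; count nodes along the way that are marked as word ends.
Prefixes of the query that are stored words: "20247"
Count: 1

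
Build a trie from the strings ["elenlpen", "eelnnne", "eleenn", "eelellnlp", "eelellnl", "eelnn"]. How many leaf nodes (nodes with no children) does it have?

4

A leaf is a node with no children — equivalently, the end of a word that is not a proper prefix of any other stored word.
Those words: "eelellnlp", "eelnnne", "eleenn", "elenlpen"
Leaf count: 4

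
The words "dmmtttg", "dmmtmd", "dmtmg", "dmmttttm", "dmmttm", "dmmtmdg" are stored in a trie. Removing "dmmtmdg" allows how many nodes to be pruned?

After clearing the end-marker at "dmmtmdg", prune upward until reaching a node still needed by another word.
The suffix "g" (1 node) is used only by "dmmtmdg"; "dmmtmd" is itself a stored word, so pruning stops there.
Nodes removed: 1

1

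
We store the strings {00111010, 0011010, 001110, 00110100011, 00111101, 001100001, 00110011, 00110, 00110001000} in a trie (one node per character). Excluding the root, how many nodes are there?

Count nodes per top-level branch (shared prefixes stored once):
  '0'-branch (00110, 001100001, 00110001000, 00110011, 0011010, 00110100011, 001110, 00111010, 00111101): 28 nodes
Sum: 28

28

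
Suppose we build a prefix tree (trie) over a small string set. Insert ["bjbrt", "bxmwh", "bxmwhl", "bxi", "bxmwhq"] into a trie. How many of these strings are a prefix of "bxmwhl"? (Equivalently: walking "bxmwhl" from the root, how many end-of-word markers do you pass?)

Walk "bxmwhl" from the root; an end-of-word marker is hit whenever a stored word is a prefix of "bxmwhl".
Prefixes of the query that are stored words: "bxmwh", "bxmwhl"
Count: 2

2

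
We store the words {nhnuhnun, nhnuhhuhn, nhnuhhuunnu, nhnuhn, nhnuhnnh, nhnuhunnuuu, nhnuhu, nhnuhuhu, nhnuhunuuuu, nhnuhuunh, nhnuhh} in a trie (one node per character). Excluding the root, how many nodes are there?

For each word, the new-node count is its length minus the longest prefix already in the trie:
  "nhnuhnun" → 8 new (n, h, n, u, h, n, u, n)
  "nhnuhhuhn" → prefix "nhnuh" already present; 4 new (h, u, h, n)
  "nhnuhhuunnu" → prefix "nhnuhhu" already present; 4 new (u, n, n, u)
  "nhnuhn" → prefix "nhnuhn" already present; 0 new (none)
  "nhnuhnnh" → prefix "nhnuhn" already present; 2 new (n, h)
  "nhnuhunnuuu" → prefix "nhnuh" already present; 6 new (u, n, n, u, u, u)
  "nhnuhu" → prefix "nhnuhu" already present; 0 new (none)
  "nhnuhuhu" → prefix "nhnuhu" already present; 2 new (h, u)
  "nhnuhunuuuu" → prefix "nhnuhun" already present; 4 new (u, u, u, u)
  "nhnuhuunh" → prefix "nhnuhu" already present; 3 new (u, n, h)
  "nhnuhh" → prefix "nhnuhh" already present; 0 new (none)
Total nodes = 8 + 4 + 4 + 0 + 2 + 6 + 0 + 2 + 4 + 3 + 0 = 33

33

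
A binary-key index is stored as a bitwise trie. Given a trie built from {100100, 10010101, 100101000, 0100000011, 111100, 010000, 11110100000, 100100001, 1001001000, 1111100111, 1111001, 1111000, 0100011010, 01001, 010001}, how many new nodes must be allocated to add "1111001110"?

"1111001" is already a path in the trie; the remaining "110" must be added.
Each of the 3 remaining characters creates one node.

3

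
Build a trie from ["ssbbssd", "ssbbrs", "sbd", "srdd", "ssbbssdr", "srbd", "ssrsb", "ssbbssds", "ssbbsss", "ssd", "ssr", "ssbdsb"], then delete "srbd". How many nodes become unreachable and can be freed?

A node on "srbd"'s path can go only if nothing else ends at it or branches off below it.
The suffix "bd" (2 nodes) is used only by "srbd"; the node for "sr" still has the child "d", so pruning stops there.
Nodes removed: 2

2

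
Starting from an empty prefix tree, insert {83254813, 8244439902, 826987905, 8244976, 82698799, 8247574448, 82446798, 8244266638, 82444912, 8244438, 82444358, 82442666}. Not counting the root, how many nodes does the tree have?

Insert word by word; a character creates a node only if that edge doesn't already exist:
  "83254813" → 8 new (8, 3, 2, 5, 4, 8, 1, 3)
  "8244439902" → prefix "8" already present; 9 new (2, 4, 4, 4, 3, 9, 9, 0, 2)
  "826987905" → prefix "82" already present; 7 new (6, 9, 8, 7, 9, 0, 5)
  "8244976" → prefix "8244" already present; 3 new (9, 7, 6)
  "82698799" → prefix "8269879" already present; 1 new (9)
  "8247574448" → prefix "824" already present; 7 new (7, 5, 7, 4, 4, 4, 8)
  "82446798" → prefix "8244" already present; 4 new (6, 7, 9, 8)
  "8244266638" → prefix "8244" already present; 6 new (2, 6, 6, 6, 3, 8)
  "82444912" → prefix "82444" already present; 3 new (9, 1, 2)
  "8244438" → prefix "824443" already present; 1 new (8)
  "82444358" → prefix "824443" already present; 2 new (5, 8)
  "82442666" → prefix "82442666" already present; 0 new (none)
Total nodes = 8 + 9 + 7 + 3 + 1 + 7 + 4 + 6 + 3 + 1 + 2 + 0 = 51

51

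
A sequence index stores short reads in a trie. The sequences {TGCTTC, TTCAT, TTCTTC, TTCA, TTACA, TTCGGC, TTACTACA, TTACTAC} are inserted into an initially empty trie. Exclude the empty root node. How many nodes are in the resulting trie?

Trace insertions, counting only characters that open a new branch:
  "TGCTTC" → 6 new (T, G, C, T, T, C)
  "TTCAT" → prefix "T" already present; 4 new (T, C, A, T)
  "TTCTTC" → prefix "TTC" already present; 3 new (T, T, C)
  "TTCA" → prefix "TTCA" already present; 0 new (none)
  "TTACA" → prefix "TT" already present; 3 new (A, C, A)
  "TTCGGC" → prefix "TTC" already present; 3 new (G, G, C)
  "TTACTACA" → prefix "TTAC" already present; 4 new (T, A, C, A)
  "TTACTAC" → prefix "TTACTAC" already present; 0 new (none)
Total nodes = 6 + 4 + 3 + 0 + 3 + 3 + 4 + 0 = 23

23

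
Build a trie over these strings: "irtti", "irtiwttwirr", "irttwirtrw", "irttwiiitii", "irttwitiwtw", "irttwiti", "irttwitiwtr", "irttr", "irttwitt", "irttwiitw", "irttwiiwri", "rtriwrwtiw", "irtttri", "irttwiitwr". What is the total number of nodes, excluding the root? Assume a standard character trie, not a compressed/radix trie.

Count nodes per top-level branch (shared prefixes stored once):
  'i'-branch (irtiwttwirr, irtti, irttr, irtttri, irttwiiitii, irttwiitw, irttwiitwr, irttwiiwri, irttwirtrw, irttwiti, irttwitiwtr, irttwitiwtw, irttwitt): 41 nodes
  'r'-branch (rtriwrwtiw): 10 nodes
Sum: 51

51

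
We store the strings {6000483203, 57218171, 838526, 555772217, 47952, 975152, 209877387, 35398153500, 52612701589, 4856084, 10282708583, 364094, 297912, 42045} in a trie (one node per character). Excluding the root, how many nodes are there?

104

Trace insertions, counting only characters that open a new branch:
  "6000483203" → 10 new (6, 0, 0, 0, 4, 8, 3, 2, 0, 3)
  "57218171" → 8 new (5, 7, 2, 1, 8, 1, 7, 1)
  "838526" → 6 new (8, 3, 8, 5, 2, 6)
  "555772217" → prefix "5" already present; 8 new (5, 5, 7, 7, 2, 2, 1, 7)
  "47952" → 5 new (4, 7, 9, 5, 2)
  "975152" → 6 new (9, 7, 5, 1, 5, 2)
  "209877387" → 9 new (2, 0, 9, 8, 7, 7, 3, 8, 7)
  "35398153500" → 11 new (3, 5, 3, 9, 8, 1, 5, 3, 5, 0, 0)
  "52612701589" → prefix "5" already present; 10 new (2, 6, 1, 2, 7, 0, 1, 5, 8, 9)
  "4856084" → prefix "4" already present; 6 new (8, 5, 6, 0, 8, 4)
  "10282708583" → 11 new (1, 0, 2, 8, 2, 7, 0, 8, 5, 8, 3)
  "364094" → prefix "3" already present; 5 new (6, 4, 0, 9, 4)
  "297912" → prefix "2" already present; 5 new (9, 7, 9, 1, 2)
  "42045" → prefix "4" already present; 4 new (2, 0, 4, 5)
Total nodes = 10 + 8 + 6 + 8 + 5 + 6 + 9 + 11 + 10 + 6 + 11 + 5 + 5 + 4 = 104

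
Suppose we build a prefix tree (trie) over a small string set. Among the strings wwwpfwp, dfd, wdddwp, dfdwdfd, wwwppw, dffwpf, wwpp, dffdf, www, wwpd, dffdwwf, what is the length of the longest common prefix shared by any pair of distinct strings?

Equivalently: take the maximum, over all pairs, of their longest common prefix length.
"dffdf" and "dffdwwf" agree on "dffd" (4 characters) before diverging; nothing deeper is shared.
Longest shared-prefix length: 4

4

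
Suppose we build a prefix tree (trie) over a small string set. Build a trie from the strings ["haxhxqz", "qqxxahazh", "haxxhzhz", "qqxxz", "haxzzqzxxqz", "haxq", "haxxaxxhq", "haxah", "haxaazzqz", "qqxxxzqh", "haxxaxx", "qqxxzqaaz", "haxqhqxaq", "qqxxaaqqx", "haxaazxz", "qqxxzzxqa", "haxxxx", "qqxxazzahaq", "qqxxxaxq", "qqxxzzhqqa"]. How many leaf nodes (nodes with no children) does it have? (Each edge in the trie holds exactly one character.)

17

A leaf is a node with no children — equivalently, the end of a word that is not a proper prefix of any other stored word.
Those words: "haxaazxz", "haxaazzqz", "haxah", "haxhxqz", "haxqhqxaq", "haxxaxxhq", "haxxhzhz", "haxxxx", "haxzzqzxxqz", "qqxxaaqqx", "qqxxahazh", "qqxxazzahaq", "qqxxxaxq", "qqxxxzqh", "qqxxzqaaz", "qqxxzzhqqa", "qqxxzzxqa"
Leaf count: 17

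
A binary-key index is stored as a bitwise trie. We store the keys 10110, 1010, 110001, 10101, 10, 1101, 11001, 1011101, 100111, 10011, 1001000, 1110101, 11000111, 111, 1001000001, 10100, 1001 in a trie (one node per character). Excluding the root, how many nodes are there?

35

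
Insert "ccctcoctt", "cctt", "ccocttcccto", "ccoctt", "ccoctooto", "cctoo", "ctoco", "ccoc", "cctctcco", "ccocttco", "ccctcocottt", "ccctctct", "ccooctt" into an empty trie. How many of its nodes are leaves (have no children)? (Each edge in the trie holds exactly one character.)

11

Leaves are exactly the stored words that no other stored word extends.
Those words: "ccctcocottt", "ccctcoctt", "ccctctct", "ccoctooto", "ccocttcccto", "ccocttco", "ccooctt", "cctctcco", "cctoo", "cctt", "ctoco"
Leaf count: 11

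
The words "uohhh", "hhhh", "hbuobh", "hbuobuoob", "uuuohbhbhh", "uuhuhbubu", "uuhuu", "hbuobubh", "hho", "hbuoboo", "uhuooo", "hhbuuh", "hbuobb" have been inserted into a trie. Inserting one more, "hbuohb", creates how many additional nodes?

2

Walking "hbuohb" from the root, the first 4 characters ("hbuo") follow existing edges; "h" is the first miss.
Each of the 2 remaining characters creates one node.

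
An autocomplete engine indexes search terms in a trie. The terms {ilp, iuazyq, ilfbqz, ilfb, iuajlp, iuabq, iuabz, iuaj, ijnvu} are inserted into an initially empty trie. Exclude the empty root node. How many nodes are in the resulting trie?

22

For each word, the new-node count is its length minus the longest prefix already in the trie:
  "ilp" → 3 new (i, l, p)
  "iuazyq" → prefix "i" already present; 5 new (u, a, z, y, q)
  "ilfbqz" → prefix "il" already present; 4 new (f, b, q, z)
  "ilfb" → prefix "ilfb" already present; 0 new (none)
  "iuajlp" → prefix "iua" already present; 3 new (j, l, p)
  "iuabq" → prefix "iua" already present; 2 new (b, q)
  "iuabz" → prefix "iuab" already present; 1 new (z)
  "iuaj" → prefix "iuaj" already present; 0 new (none)
  "ijnvu" → prefix "i" already present; 4 new (j, n, v, u)
Total nodes = 3 + 5 + 4 + 0 + 3 + 2 + 1 + 0 + 4 = 22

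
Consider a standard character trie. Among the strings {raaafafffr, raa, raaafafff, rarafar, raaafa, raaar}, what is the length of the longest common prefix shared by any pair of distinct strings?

9

Equivalently: take the maximum, over all pairs, of their longest common prefix length.
"raaafafff" and "raaafafffr" agree on "raaafafff" (9 characters) before diverging; nothing deeper is shared.
Longest shared-prefix length: 9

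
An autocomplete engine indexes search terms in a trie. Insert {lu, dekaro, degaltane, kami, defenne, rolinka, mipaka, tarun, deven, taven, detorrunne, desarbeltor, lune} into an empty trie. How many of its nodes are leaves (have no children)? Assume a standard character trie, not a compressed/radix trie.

A leaf is a node with no children — equivalently, the end of a word that is not a proper prefix of any other stored word.
Those words: "defenne", "degaltane", "dekaro", "desarbeltor", "detorrunne", "deven", "kami", "lune", "mipaka", "rolinka", "tarun", "taven"
Leaf count: 12

12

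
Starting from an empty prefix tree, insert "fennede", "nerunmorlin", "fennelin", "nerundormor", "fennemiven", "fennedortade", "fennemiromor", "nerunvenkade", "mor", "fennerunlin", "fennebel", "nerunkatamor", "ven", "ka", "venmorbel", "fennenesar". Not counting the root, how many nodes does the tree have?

For each word, the new-node count is its length minus the longest prefix already in the trie:
  "fennede" → 7 new (f, e, n, n, e, d, e)
  "nerunmorlin" → 11 new (n, e, r, u, n, m, o, r, l, i, n)
  "fennelin" → prefix "fenne" already present; 3 new (l, i, n)
  "nerundormor" → prefix "nerun" already present; 6 new (d, o, r, m, o, r)
  "fennemiven" → prefix "fenne" already present; 5 new (m, i, v, e, n)
  "fennedortade" → prefix "fenned" already present; 6 new (o, r, t, a, d, e)
  "fennemiromor" → prefix "fennemi" already present; 5 new (r, o, m, o, r)
  "nerunvenkade" → prefix "nerun" already present; 7 new (v, e, n, k, a, d, e)
  "mor" → 3 new (m, o, r)
  "fennerunlin" → prefix "fenne" already present; 6 new (r, u, n, l, i, n)
  "fennebel" → prefix "fenne" already present; 3 new (b, e, l)
  "nerunkatamor" → prefix "nerun" already present; 7 new (k, a, t, a, m, o, r)
  "ven" → 3 new (v, e, n)
  "ka" → 2 new (k, a)
  "venmorbel" → prefix "ven" already present; 6 new (m, o, r, b, e, l)
  "fennenesar" → prefix "fenne" already present; 5 new (n, e, s, a, r)
Total nodes = 7 + 11 + 3 + 6 + 5 + 6 + 5 + 7 + 3 + 6 + 3 + 7 + 3 + 2 + 6 + 5 = 85

85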